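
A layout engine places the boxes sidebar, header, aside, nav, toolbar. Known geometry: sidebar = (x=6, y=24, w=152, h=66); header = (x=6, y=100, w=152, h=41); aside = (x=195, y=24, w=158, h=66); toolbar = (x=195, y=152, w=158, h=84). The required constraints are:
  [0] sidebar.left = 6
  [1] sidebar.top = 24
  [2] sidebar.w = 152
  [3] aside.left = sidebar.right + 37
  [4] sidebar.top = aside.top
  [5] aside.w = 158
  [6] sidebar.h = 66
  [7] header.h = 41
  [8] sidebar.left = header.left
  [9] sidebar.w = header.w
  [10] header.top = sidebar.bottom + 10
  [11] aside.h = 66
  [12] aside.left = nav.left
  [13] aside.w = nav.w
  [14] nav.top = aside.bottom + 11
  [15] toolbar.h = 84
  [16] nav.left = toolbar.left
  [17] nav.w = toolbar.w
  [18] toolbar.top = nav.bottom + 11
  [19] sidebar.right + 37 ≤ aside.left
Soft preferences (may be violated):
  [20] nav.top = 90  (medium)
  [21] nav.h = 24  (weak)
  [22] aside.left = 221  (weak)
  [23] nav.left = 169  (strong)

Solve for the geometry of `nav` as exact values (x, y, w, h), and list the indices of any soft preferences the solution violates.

nav = (x=195, y=101, w=158, h=40)
violated soft preferences: 20, 21, 22, 23

1. nav.x = 195  [aside.left = nav.left]
2. nav.w = 158  [aside.w = nav.w]
3. nav.y = 101  [nav.top = aside.bottom + 11]
4. nav.h = 40  [toolbar.top = nav.bottom + 11]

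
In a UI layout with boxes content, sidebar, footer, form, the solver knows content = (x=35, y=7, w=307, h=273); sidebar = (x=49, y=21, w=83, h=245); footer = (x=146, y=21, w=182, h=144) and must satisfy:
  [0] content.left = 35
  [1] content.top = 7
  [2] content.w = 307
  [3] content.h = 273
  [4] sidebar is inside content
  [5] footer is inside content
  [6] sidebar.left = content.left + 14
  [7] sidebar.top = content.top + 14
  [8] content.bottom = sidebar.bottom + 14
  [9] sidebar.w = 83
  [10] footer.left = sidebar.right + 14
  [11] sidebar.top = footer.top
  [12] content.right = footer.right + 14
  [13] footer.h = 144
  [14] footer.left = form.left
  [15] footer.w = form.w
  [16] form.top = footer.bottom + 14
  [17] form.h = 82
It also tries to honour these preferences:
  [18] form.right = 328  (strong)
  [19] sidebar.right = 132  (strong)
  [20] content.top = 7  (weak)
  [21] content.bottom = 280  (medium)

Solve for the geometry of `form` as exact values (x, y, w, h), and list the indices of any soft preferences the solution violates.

1. form.x = 146  [footer.left = form.left]
2. form.w = 182  [footer.w = form.w]
3. form.y = 179  [form.top = footer.bottom + 14]
4. form.h = 82  [form.h = 82]

form = (x=146, y=179, w=182, h=82)
violated soft preferences: none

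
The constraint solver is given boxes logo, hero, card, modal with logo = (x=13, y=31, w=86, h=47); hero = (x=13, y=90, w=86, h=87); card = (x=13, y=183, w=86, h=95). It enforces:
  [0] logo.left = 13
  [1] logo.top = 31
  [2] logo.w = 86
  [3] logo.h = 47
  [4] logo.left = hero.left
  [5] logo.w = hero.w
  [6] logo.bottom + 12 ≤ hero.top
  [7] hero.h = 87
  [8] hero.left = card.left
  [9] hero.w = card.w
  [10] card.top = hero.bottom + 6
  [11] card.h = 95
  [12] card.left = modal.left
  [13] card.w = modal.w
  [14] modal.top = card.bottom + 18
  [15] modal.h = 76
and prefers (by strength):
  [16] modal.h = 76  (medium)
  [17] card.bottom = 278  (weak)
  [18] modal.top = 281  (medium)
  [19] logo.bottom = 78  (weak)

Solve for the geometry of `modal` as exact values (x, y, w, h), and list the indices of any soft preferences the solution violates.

modal = (x=13, y=296, w=86, h=76)
violated soft preferences: 18

1. modal.x = 13  [card.left = modal.left]
2. modal.w = 86  [card.w = modal.w]
3. modal.y = 296  [modal.top = card.bottom + 18]
4. modal.h = 76  [modal.h = 76]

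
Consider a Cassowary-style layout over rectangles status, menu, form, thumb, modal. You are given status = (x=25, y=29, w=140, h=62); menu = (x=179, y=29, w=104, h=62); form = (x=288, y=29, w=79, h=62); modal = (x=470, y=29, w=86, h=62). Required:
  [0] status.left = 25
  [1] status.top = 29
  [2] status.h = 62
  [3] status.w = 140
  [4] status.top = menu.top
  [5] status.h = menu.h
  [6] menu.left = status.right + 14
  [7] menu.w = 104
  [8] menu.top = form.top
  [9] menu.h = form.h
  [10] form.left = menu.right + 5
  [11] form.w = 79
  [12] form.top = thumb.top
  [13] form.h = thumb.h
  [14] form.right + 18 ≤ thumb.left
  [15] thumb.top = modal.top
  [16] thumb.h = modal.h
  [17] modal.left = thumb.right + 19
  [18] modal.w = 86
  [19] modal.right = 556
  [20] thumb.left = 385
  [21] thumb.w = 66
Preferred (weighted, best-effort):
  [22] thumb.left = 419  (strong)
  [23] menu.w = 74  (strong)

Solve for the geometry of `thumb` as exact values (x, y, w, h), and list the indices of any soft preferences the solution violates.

1. thumb.y = 29  [form.top = thumb.top]
2. thumb.h = 62  [form.h = thumb.h]
3. thumb.x = 385  [thumb.left = 385]
4. thumb.w = 66  [thumb.w = 66]

thumb = (x=385, y=29, w=66, h=62)
violated soft preferences: 22, 23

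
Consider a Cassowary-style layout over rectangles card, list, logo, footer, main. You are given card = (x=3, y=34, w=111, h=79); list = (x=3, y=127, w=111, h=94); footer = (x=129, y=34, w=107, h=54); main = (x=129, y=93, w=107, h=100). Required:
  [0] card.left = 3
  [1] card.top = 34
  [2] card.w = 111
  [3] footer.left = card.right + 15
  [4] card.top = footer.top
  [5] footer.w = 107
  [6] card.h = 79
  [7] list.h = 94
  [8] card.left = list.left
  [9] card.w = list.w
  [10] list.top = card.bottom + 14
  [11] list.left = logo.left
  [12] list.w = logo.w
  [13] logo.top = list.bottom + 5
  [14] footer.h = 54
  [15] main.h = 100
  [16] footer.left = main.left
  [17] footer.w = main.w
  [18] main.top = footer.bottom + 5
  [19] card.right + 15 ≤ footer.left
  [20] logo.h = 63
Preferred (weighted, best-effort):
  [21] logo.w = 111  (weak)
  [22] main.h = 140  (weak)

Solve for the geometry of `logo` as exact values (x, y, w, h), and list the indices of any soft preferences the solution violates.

logo = (x=3, y=226, w=111, h=63)
violated soft preferences: 22

1. logo.x = 3  [list.left = logo.left]
2. logo.w = 111  [list.w = logo.w]
3. logo.y = 226  [logo.top = list.bottom + 5]
4. logo.h = 63  [logo.h = 63]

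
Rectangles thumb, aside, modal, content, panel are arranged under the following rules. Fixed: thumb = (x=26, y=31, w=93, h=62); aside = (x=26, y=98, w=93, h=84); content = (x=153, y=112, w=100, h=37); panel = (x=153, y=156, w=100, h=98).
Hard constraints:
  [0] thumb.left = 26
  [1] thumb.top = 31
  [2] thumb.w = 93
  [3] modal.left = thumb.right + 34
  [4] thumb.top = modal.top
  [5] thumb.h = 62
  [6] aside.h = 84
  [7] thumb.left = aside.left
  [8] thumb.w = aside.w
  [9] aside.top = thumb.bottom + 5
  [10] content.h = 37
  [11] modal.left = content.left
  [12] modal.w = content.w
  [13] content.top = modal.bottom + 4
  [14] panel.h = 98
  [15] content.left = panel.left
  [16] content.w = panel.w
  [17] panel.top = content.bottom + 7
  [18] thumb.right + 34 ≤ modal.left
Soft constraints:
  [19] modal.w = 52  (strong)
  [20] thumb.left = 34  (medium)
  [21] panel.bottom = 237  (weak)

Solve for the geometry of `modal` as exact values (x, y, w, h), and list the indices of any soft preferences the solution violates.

modal = (x=153, y=31, w=100, h=77)
violated soft preferences: 19, 20, 21

1. modal.x = 153  [modal.left = thumb.right + 34]
2. modal.y = 31  [thumb.top = modal.top]
3. modal.w = 100  [modal.w = content.w]
4. modal.h = 77  [content.top = modal.bottom + 4]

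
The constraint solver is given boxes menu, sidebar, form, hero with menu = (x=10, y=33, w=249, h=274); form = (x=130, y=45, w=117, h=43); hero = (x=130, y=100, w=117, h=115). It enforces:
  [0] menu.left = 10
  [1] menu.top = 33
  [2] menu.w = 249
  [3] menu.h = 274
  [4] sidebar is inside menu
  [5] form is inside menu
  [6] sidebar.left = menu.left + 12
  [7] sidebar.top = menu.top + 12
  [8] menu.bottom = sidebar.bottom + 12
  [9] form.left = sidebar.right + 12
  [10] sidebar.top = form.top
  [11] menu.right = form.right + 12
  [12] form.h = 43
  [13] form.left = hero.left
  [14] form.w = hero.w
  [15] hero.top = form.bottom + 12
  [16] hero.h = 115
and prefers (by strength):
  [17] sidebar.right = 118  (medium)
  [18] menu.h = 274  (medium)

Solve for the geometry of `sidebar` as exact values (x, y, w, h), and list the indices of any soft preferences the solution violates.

1. sidebar.x = 22  [sidebar.left = menu.left + 12]
2. sidebar.y = 45  [sidebar.top = menu.top + 12]
3. sidebar.h = 250  [menu.bottom = sidebar.bottom + 12]
4. sidebar.w = 96  [form.left = sidebar.right + 12]

sidebar = (x=22, y=45, w=96, h=250)
violated soft preferences: none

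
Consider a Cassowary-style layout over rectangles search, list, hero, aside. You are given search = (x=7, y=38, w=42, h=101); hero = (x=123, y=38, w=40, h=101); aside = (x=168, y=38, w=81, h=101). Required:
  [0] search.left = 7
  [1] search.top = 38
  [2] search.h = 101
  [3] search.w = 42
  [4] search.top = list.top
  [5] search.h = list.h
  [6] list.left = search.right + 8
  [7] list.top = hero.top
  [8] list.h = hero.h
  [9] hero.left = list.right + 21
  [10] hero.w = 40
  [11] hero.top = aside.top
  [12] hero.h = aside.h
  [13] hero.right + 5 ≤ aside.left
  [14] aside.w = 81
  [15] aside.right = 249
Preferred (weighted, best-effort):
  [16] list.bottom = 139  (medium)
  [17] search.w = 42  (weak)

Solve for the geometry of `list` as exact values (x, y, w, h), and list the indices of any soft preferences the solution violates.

1. list.y = 38  [search.top = list.top]
2. list.h = 101  [search.h = list.h]
3. list.x = 57  [list.left = search.right + 8]
4. list.w = 45  [hero.left = list.right + 21]

list = (x=57, y=38, w=45, h=101)
violated soft preferences: none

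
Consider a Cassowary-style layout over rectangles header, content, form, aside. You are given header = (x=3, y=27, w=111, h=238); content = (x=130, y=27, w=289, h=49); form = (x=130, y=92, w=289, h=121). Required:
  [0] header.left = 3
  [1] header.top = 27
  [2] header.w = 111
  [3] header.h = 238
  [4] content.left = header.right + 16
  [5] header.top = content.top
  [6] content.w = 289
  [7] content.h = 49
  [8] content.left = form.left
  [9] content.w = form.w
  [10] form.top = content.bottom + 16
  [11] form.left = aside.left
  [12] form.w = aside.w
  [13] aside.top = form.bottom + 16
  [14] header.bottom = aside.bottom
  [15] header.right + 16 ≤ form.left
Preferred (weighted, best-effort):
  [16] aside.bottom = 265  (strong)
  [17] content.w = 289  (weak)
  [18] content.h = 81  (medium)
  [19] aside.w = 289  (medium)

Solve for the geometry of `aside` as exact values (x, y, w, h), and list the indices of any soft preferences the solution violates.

1. aside.x = 130  [form.left = aside.left]
2. aside.w = 289  [form.w = aside.w]
3. aside.y = 229  [aside.top = form.bottom + 16]
4. aside.h = 36  [header.bottom = aside.bottom]

aside = (x=130, y=229, w=289, h=36)
violated soft preferences: 18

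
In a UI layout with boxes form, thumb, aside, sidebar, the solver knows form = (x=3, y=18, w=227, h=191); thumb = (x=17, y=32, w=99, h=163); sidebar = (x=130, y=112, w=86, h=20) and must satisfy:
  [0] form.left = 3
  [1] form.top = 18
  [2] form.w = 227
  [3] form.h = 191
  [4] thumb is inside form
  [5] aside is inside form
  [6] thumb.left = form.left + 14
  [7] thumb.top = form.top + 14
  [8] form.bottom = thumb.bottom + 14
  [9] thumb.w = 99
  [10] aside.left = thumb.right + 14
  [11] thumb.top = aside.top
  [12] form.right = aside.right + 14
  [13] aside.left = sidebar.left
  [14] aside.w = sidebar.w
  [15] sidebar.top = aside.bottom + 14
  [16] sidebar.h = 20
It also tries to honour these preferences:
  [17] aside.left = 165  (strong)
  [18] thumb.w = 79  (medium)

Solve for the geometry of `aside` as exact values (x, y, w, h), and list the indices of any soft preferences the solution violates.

aside = (x=130, y=32, w=86, h=66)
violated soft preferences: 17, 18

1. aside.x = 130  [aside.left = thumb.right + 14]
2. aside.y = 32  [thumb.top = aside.top]
3. aside.w = 86  [form.right = aside.right + 14]
4. aside.h = 66  [sidebar.top = aside.bottom + 14]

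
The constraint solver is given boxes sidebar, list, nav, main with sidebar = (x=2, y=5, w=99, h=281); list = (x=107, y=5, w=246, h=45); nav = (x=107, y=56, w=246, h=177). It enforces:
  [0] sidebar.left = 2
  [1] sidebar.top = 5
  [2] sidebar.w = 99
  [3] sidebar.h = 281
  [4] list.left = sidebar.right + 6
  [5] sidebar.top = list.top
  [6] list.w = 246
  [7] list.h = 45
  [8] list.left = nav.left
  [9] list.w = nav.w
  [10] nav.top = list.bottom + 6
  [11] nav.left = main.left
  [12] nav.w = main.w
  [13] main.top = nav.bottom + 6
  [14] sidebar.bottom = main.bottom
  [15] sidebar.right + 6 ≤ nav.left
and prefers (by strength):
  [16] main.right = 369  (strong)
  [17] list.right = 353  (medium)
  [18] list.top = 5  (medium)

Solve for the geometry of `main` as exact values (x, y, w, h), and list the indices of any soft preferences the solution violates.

main = (x=107, y=239, w=246, h=47)
violated soft preferences: 16

1. main.x = 107  [nav.left = main.left]
2. main.w = 246  [nav.w = main.w]
3. main.y = 239  [main.top = nav.bottom + 6]
4. main.h = 47  [sidebar.bottom = main.bottom]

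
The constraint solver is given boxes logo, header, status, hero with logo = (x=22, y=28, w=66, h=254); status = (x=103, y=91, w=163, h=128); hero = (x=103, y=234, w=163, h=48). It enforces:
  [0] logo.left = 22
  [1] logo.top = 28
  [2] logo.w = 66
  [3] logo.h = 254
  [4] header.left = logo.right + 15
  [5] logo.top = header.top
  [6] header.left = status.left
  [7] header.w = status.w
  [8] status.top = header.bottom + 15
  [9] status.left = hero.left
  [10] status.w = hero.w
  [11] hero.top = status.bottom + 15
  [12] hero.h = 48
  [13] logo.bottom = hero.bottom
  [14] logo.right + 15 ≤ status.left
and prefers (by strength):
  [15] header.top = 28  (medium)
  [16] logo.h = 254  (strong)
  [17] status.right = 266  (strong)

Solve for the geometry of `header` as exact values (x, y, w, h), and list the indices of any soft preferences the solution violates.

1. header.x = 103  [header.left = logo.right + 15]
2. header.y = 28  [logo.top = header.top]
3. header.w = 163  [header.w = status.w]
4. header.h = 48  [status.top = header.bottom + 15]

header = (x=103, y=28, w=163, h=48)
violated soft preferences: none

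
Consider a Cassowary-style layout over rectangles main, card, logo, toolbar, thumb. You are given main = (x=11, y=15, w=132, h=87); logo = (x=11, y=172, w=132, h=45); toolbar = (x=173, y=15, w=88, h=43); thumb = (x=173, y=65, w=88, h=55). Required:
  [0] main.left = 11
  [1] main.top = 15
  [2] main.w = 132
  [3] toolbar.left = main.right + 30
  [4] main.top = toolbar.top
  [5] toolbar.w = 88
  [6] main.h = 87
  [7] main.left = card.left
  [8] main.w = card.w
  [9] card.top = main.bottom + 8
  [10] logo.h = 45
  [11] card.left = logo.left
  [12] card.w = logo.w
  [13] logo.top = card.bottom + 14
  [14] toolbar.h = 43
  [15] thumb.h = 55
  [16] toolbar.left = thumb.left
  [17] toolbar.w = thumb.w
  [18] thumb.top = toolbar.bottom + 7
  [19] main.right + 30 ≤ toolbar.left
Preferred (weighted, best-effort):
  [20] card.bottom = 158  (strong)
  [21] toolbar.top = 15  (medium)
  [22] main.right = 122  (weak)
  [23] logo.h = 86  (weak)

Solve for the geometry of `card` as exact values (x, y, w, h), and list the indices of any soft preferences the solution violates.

1. card.x = 11  [main.left = card.left]
2. card.w = 132  [main.w = card.w]
3. card.y = 110  [card.top = main.bottom + 8]
4. card.h = 48  [logo.top = card.bottom + 14]

card = (x=11, y=110, w=132, h=48)
violated soft preferences: 22, 23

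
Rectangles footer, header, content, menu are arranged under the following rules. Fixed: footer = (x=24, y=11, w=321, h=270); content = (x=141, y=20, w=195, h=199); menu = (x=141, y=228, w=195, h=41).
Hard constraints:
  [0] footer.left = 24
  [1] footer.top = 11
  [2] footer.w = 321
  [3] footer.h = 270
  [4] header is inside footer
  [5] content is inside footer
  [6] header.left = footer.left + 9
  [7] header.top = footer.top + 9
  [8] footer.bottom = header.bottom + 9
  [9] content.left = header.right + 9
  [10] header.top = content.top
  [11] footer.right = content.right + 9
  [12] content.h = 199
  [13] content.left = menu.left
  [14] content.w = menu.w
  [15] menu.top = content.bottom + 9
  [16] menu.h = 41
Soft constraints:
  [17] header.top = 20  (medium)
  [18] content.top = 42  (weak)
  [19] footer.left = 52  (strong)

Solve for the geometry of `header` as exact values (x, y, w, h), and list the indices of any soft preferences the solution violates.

1. header.x = 33  [header.left = footer.left + 9]
2. header.y = 20  [header.top = footer.top + 9]
3. header.h = 252  [footer.bottom = header.bottom + 9]
4. header.w = 99  [content.left = header.right + 9]

header = (x=33, y=20, w=99, h=252)
violated soft preferences: 18, 19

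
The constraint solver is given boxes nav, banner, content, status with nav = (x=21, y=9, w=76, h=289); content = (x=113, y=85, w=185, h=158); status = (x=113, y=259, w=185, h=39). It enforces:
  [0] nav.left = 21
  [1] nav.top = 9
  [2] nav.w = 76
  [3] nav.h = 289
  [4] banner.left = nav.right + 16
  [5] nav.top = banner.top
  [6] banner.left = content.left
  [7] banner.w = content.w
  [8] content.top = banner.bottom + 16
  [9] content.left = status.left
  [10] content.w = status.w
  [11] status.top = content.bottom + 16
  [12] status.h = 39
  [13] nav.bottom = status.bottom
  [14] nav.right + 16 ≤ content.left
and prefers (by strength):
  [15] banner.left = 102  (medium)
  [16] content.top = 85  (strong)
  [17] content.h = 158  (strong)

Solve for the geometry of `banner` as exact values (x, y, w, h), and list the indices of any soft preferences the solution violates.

banner = (x=113, y=9, w=185, h=60)
violated soft preferences: 15

1. banner.x = 113  [banner.left = nav.right + 16]
2. banner.y = 9  [nav.top = banner.top]
3. banner.w = 185  [banner.w = content.w]
4. banner.h = 60  [content.top = banner.bottom + 16]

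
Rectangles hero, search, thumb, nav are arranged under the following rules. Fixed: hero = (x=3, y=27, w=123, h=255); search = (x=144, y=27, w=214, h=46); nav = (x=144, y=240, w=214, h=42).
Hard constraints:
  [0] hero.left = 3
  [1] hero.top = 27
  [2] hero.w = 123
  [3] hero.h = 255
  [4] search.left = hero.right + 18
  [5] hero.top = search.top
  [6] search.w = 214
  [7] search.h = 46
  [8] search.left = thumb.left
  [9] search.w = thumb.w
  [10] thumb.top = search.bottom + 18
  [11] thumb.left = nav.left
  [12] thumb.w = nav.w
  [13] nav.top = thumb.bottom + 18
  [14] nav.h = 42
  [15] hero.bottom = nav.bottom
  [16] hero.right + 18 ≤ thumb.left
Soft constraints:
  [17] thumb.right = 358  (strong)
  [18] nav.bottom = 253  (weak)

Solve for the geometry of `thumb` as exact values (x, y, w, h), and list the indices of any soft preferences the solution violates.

thumb = (x=144, y=91, w=214, h=131)
violated soft preferences: 18

1. thumb.x = 144  [search.left = thumb.left]
2. thumb.w = 214  [search.w = thumb.w]
3. thumb.y = 91  [thumb.top = search.bottom + 18]
4. thumb.h = 131  [nav.top = thumb.bottom + 18]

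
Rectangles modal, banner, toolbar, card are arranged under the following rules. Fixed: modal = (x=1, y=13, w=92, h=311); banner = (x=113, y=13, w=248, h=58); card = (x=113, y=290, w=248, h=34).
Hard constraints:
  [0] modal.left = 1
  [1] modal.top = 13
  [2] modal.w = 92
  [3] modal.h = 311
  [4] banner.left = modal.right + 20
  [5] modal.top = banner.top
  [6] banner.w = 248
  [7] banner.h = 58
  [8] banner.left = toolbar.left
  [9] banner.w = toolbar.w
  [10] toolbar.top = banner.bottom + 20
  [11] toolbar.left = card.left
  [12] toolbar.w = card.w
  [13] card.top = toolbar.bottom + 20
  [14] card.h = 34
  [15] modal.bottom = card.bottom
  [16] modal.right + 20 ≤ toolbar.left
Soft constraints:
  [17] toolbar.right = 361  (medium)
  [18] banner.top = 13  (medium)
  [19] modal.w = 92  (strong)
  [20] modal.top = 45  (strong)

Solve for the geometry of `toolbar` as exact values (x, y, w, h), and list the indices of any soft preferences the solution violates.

1. toolbar.x = 113  [banner.left = toolbar.left]
2. toolbar.w = 248  [banner.w = toolbar.w]
3. toolbar.y = 91  [toolbar.top = banner.bottom + 20]
4. toolbar.h = 179  [card.top = toolbar.bottom + 20]

toolbar = (x=113, y=91, w=248, h=179)
violated soft preferences: 20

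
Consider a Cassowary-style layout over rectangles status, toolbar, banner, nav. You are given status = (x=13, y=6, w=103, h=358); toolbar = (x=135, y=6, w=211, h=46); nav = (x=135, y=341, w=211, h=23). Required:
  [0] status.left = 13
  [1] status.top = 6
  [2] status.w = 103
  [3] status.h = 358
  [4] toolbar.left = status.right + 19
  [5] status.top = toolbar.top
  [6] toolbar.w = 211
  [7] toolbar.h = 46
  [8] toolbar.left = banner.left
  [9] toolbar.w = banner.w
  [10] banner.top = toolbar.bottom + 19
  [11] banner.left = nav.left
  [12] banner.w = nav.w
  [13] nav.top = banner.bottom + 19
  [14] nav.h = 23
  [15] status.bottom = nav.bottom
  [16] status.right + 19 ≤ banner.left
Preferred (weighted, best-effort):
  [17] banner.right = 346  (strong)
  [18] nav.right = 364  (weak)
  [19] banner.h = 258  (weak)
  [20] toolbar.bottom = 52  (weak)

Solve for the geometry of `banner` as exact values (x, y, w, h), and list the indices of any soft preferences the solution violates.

banner = (x=135, y=71, w=211, h=251)
violated soft preferences: 18, 19

1. banner.x = 135  [toolbar.left = banner.left]
2. banner.w = 211  [toolbar.w = banner.w]
3. banner.y = 71  [banner.top = toolbar.bottom + 19]
4. banner.h = 251  [nav.top = banner.bottom + 19]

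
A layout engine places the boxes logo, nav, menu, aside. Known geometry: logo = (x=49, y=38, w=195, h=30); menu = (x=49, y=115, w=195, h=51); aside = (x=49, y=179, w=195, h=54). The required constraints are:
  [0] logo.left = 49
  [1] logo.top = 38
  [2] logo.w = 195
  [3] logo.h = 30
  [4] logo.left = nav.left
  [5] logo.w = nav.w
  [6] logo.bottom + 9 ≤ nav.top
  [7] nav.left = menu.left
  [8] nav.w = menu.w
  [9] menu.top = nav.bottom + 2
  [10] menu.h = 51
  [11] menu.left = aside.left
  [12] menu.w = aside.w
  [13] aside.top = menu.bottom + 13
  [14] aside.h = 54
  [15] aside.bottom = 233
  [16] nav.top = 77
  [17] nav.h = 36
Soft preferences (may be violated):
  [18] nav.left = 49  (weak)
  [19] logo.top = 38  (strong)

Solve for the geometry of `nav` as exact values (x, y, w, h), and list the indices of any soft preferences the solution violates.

nav = (x=49, y=77, w=195, h=36)
violated soft preferences: none

1. nav.x = 49  [logo.left = nav.left]
2. nav.w = 195  [logo.w = nav.w]
3. nav.y = 77  [nav.top = 77]
4. nav.h = 36  [nav.h = 36]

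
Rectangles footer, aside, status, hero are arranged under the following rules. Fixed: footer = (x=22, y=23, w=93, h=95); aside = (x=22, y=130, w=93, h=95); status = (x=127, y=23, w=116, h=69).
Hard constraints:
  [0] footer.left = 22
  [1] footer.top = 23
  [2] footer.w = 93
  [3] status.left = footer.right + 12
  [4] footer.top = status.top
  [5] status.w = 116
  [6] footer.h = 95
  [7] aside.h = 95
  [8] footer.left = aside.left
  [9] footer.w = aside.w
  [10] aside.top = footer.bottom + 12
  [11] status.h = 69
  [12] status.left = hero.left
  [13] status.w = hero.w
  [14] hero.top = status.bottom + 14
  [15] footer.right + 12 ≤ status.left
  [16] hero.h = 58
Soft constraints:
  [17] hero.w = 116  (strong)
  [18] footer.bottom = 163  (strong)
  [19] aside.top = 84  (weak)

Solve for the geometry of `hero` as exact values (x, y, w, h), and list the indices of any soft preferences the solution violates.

hero = (x=127, y=106, w=116, h=58)
violated soft preferences: 18, 19

1. hero.x = 127  [status.left = hero.left]
2. hero.w = 116  [status.w = hero.w]
3. hero.y = 106  [hero.top = status.bottom + 14]
4. hero.h = 58  [hero.h = 58]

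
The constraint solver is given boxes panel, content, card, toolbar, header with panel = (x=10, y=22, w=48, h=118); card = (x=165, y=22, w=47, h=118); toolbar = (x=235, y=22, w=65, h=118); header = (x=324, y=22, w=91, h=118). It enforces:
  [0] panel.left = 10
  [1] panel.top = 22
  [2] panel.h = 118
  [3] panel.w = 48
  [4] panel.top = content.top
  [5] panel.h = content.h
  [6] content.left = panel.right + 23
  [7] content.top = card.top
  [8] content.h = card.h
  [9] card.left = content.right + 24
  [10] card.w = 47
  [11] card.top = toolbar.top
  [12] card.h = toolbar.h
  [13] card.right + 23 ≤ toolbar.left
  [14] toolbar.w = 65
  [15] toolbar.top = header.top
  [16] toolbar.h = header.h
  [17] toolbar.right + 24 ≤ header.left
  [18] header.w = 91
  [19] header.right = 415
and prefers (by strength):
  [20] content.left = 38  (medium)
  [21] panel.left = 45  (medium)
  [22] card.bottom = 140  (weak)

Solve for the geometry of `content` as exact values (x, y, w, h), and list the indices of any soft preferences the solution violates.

1. content.y = 22  [panel.top = content.top]
2. content.h = 118  [panel.h = content.h]
3. content.x = 81  [content.left = panel.right + 23]
4. content.w = 60  [card.left = content.right + 24]

content = (x=81, y=22, w=60, h=118)
violated soft preferences: 20, 21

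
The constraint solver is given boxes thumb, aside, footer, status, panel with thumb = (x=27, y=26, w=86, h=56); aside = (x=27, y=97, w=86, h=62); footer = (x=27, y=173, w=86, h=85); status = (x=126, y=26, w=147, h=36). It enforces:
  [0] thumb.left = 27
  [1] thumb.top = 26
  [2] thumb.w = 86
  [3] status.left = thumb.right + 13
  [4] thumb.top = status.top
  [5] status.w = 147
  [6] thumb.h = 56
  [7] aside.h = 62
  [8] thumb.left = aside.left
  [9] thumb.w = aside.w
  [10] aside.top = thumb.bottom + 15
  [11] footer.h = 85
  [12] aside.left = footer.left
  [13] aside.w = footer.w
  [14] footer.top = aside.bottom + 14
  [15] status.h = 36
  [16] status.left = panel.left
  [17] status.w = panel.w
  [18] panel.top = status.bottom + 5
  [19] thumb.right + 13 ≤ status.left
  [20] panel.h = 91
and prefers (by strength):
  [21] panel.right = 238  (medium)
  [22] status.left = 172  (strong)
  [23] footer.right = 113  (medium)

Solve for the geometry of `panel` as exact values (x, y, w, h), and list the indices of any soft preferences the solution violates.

1. panel.x = 126  [status.left = panel.left]
2. panel.w = 147  [status.w = panel.w]
3. panel.y = 67  [panel.top = status.bottom + 5]
4. panel.h = 91  [panel.h = 91]

panel = (x=126, y=67, w=147, h=91)
violated soft preferences: 21, 22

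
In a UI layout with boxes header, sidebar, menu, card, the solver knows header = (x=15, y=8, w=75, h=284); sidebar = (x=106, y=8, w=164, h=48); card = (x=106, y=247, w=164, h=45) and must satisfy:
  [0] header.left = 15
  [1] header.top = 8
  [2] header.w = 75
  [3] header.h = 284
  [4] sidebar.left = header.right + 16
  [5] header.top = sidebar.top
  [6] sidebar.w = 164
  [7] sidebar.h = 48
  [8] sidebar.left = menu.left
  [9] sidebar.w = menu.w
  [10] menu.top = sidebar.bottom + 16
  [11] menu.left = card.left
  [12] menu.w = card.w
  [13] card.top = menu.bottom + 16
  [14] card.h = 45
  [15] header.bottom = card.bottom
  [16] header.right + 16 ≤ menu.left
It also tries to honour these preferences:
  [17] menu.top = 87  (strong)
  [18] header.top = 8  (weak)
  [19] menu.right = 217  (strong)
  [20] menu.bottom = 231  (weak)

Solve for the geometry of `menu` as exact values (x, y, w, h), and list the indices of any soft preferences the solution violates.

1. menu.x = 106  [sidebar.left = menu.left]
2. menu.w = 164  [sidebar.w = menu.w]
3. menu.y = 72  [menu.top = sidebar.bottom + 16]
4. menu.h = 159  [card.top = menu.bottom + 16]

menu = (x=106, y=72, w=164, h=159)
violated soft preferences: 17, 19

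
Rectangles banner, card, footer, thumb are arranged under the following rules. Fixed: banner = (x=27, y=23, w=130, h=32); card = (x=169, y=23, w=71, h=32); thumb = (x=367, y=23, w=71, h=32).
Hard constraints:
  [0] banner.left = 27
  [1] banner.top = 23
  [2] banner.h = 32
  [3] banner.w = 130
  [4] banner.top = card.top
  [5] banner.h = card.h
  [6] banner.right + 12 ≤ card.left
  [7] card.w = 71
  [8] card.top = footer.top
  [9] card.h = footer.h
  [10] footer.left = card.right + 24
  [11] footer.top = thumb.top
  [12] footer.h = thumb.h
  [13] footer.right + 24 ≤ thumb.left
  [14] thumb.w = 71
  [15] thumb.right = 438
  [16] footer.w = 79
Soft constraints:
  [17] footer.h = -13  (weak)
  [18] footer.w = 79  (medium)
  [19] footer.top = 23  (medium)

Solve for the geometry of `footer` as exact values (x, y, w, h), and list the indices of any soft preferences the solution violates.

1. footer.y = 23  [card.top = footer.top]
2. footer.h = 32  [card.h = footer.h]
3. footer.x = 264  [footer.left = card.right + 24]
4. footer.w = 79  [footer.w = 79]

footer = (x=264, y=23, w=79, h=32)
violated soft preferences: 17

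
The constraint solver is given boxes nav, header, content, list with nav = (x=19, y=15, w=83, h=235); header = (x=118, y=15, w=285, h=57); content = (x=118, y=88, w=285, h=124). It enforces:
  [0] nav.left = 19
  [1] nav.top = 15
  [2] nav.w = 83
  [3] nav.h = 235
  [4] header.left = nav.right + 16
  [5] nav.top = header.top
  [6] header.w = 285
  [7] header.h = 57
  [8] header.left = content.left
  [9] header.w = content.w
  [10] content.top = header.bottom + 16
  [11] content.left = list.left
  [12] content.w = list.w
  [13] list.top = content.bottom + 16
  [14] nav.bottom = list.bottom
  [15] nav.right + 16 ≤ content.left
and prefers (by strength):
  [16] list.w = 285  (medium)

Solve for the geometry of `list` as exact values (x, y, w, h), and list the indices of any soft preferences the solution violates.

list = (x=118, y=228, w=285, h=22)
violated soft preferences: none

1. list.x = 118  [content.left = list.left]
2. list.w = 285  [content.w = list.w]
3. list.y = 228  [list.top = content.bottom + 16]
4. list.h = 22  [nav.bottom = list.bottom]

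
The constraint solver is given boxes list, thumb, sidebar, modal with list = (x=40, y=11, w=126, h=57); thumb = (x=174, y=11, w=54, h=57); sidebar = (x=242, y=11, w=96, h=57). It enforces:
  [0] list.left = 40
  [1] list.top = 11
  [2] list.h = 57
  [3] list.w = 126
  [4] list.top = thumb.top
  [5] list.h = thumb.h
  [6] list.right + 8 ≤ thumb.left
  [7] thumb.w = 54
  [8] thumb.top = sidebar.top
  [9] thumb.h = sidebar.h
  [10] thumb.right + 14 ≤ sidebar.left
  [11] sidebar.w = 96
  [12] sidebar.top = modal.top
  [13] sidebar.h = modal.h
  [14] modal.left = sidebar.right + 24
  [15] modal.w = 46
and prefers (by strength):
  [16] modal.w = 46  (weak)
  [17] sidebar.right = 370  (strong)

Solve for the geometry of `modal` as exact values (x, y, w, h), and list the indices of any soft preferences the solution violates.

1. modal.y = 11  [sidebar.top = modal.top]
2. modal.h = 57  [sidebar.h = modal.h]
3. modal.x = 362  [modal.left = sidebar.right + 24]
4. modal.w = 46  [modal.w = 46]

modal = (x=362, y=11, w=46, h=57)
violated soft preferences: 17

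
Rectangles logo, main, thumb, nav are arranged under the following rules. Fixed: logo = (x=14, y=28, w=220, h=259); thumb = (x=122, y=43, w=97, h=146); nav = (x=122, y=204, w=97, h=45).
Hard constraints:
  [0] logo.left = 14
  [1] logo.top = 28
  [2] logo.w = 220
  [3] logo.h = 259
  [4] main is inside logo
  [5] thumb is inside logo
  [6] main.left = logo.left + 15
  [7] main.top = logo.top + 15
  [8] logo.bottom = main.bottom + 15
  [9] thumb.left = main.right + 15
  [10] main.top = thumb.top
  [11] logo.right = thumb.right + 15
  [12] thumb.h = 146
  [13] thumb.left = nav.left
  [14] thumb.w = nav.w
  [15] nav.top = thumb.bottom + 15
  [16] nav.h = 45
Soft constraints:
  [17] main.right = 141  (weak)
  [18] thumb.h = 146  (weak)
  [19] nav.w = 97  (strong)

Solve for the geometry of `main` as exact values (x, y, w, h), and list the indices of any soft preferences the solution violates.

1. main.x = 29  [main.left = logo.left + 15]
2. main.y = 43  [main.top = logo.top + 15]
3. main.h = 229  [logo.bottom = main.bottom + 15]
4. main.w = 78  [thumb.left = main.right + 15]

main = (x=29, y=43, w=78, h=229)
violated soft preferences: 17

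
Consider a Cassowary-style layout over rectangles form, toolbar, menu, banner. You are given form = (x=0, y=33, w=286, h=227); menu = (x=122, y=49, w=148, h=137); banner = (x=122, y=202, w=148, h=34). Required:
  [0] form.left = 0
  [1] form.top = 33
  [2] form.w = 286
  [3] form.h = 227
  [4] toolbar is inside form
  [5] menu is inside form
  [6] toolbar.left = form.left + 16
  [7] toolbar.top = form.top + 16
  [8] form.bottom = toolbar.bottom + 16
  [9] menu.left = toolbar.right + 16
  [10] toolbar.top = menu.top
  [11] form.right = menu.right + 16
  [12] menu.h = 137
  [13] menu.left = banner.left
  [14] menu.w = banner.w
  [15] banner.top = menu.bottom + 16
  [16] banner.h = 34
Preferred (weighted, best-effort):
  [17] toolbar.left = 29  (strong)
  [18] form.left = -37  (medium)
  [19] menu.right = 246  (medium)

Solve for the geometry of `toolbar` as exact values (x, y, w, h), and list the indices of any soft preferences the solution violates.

1. toolbar.x = 16  [toolbar.left = form.left + 16]
2. toolbar.y = 49  [toolbar.top = form.top + 16]
3. toolbar.h = 195  [form.bottom = toolbar.bottom + 16]
4. toolbar.w = 90  [menu.left = toolbar.right + 16]

toolbar = (x=16, y=49, w=90, h=195)
violated soft preferences: 17, 18, 19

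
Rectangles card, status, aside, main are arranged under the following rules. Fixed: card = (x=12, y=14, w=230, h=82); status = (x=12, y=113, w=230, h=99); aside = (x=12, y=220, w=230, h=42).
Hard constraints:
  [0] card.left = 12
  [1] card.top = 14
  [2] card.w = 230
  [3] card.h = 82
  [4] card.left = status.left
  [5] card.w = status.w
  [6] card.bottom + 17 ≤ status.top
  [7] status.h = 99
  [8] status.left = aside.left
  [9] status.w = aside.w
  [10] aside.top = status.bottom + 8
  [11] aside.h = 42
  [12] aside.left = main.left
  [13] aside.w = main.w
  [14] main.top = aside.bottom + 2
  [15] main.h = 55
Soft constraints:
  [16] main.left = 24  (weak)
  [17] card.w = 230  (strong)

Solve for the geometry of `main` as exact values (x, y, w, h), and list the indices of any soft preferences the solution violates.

main = (x=12, y=264, w=230, h=55)
violated soft preferences: 16

1. main.x = 12  [aside.left = main.left]
2. main.w = 230  [aside.w = main.w]
3. main.y = 264  [main.top = aside.bottom + 2]
4. main.h = 55  [main.h = 55]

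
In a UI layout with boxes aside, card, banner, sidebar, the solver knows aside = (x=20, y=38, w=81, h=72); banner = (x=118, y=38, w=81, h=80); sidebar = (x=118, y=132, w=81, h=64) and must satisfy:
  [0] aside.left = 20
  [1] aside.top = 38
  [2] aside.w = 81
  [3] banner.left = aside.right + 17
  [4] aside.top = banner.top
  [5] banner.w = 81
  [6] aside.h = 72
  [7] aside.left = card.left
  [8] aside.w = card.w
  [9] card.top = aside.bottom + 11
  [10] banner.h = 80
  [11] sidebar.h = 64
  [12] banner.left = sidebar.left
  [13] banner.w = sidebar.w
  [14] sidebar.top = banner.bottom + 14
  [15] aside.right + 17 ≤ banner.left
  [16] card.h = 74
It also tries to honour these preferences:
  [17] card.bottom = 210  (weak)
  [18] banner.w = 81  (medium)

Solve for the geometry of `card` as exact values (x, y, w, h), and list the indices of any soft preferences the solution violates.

card = (x=20, y=121, w=81, h=74)
violated soft preferences: 17

1. card.x = 20  [aside.left = card.left]
2. card.w = 81  [aside.w = card.w]
3. card.y = 121  [card.top = aside.bottom + 11]
4. card.h = 74  [card.h = 74]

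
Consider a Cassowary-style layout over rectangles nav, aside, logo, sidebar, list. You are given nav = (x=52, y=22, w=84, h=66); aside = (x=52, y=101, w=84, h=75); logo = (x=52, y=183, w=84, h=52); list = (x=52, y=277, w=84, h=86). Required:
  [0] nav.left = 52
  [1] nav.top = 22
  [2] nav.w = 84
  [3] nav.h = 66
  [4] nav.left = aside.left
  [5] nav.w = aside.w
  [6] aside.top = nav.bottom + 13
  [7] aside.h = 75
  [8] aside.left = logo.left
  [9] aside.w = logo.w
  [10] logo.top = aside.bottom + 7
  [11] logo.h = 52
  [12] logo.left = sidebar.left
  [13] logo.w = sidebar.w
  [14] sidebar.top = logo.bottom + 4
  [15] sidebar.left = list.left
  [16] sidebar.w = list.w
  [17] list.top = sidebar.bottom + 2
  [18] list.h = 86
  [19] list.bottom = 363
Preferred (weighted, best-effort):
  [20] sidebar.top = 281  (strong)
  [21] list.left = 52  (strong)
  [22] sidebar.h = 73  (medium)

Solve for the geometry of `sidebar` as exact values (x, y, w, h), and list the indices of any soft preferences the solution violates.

sidebar = (x=52, y=239, w=84, h=36)
violated soft preferences: 20, 22

1. sidebar.x = 52  [logo.left = sidebar.left]
2. sidebar.w = 84  [logo.w = sidebar.w]
3. sidebar.y = 239  [sidebar.top = logo.bottom + 4]
4. sidebar.h = 36  [list.top = sidebar.bottom + 2]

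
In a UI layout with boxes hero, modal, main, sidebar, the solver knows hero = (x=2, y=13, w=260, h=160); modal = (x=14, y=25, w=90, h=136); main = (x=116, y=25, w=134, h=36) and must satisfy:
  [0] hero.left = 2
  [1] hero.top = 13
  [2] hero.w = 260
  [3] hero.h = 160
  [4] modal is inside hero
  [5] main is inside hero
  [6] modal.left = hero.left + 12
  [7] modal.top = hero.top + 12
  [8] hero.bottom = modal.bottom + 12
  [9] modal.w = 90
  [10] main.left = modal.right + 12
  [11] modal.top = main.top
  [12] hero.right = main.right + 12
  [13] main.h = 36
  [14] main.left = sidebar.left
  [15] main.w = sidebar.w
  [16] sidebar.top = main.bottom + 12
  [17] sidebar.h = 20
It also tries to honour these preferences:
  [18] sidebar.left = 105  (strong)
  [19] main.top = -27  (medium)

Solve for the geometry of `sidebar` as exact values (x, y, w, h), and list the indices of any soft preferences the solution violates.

sidebar = (x=116, y=73, w=134, h=20)
violated soft preferences: 18, 19

1. sidebar.x = 116  [main.left = sidebar.left]
2. sidebar.w = 134  [main.w = sidebar.w]
3. sidebar.y = 73  [sidebar.top = main.bottom + 12]
4. sidebar.h = 20  [sidebar.h = 20]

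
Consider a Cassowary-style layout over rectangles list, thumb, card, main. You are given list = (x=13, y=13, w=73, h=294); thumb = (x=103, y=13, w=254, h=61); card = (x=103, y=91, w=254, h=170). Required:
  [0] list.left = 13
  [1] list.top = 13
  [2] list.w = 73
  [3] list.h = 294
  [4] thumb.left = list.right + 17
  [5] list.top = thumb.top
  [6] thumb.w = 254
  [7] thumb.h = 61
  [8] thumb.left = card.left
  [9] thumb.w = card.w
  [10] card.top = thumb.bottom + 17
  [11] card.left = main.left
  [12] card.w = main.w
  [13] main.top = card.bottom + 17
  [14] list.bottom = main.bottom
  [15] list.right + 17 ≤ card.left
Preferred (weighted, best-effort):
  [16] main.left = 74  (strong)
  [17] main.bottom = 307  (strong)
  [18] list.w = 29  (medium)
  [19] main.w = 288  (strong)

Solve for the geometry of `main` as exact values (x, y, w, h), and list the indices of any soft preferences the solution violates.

main = (x=103, y=278, w=254, h=29)
violated soft preferences: 16, 18, 19

1. main.x = 103  [card.left = main.left]
2. main.w = 254  [card.w = main.w]
3. main.y = 278  [main.top = card.bottom + 17]
4. main.h = 29  [list.bottom = main.bottom]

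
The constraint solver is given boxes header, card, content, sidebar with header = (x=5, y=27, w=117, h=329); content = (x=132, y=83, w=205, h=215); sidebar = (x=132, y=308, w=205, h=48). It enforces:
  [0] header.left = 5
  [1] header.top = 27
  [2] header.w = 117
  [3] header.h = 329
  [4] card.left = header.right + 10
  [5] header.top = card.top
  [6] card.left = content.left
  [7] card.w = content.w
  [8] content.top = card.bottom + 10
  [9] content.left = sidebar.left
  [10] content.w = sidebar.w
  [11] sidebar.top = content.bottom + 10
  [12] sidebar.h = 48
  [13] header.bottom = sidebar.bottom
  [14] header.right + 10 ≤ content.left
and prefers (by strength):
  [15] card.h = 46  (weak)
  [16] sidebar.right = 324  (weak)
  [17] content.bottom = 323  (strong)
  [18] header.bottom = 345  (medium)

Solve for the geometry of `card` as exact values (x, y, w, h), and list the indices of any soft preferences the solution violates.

1. card.x = 132  [card.left = header.right + 10]
2. card.y = 27  [header.top = card.top]
3. card.w = 205  [card.w = content.w]
4. card.h = 46  [content.top = card.bottom + 10]

card = (x=132, y=27, w=205, h=46)
violated soft preferences: 16, 17, 18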